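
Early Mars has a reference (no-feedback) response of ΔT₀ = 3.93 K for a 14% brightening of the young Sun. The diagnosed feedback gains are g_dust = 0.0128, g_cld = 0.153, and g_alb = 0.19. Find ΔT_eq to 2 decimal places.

Total gain g = 0.0128 + 0.153 + 0.19 = 0.3558.
Amplification A = 1/(1 − 0.3558) = 1.552.
ΔT = 3.93 × 1.552 = 6.10 K.

6.10 K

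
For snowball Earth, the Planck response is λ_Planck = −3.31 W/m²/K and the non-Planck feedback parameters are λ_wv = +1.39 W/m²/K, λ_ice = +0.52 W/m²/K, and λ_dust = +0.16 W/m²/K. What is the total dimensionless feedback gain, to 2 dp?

0.63

Convert to gains: g_wv = 1.39/3.31 = 0.4199; g_ice = 0.52/3.31 = 0.1571; g_dust = 0.16/3.31 = 0.04834.
Total gain g = 0.62534.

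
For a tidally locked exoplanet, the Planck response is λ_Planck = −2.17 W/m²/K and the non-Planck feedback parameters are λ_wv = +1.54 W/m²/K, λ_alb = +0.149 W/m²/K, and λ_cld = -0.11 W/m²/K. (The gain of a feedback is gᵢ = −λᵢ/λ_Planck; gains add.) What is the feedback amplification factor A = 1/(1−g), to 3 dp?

3.672

Convert to gains: g_wv = 1.54/2.17 = 0.7097; g_alb = 0.149/2.17 = 0.06866; g_cld = -0.11/2.17 = -0.05069.
Total gain g = 0.72767.
A = 1/(1 − 0.72767) = 3.672.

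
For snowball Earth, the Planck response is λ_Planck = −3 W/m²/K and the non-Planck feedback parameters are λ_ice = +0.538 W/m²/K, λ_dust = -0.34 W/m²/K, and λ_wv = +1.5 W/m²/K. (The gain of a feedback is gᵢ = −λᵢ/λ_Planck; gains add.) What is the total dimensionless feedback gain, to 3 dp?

0.566

Convert to gains: g_ice = 0.538/3 = 0.1793; g_dust = -0.34/3 = -0.1133; g_wv = 1.5/3 = 0.5.
Total gain g = 0.566.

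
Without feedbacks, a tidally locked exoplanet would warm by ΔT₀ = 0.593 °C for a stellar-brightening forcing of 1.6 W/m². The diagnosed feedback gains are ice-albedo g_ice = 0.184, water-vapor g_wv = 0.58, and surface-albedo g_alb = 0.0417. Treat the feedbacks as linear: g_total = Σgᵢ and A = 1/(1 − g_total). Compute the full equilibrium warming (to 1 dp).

Total gain g = 0.184 + 0.58 + 0.0417 = 0.8057.
Amplification A = 1/(1 − 0.8057) = 5.147.
ΔT = 0.593 × 5.147 = 3.1 °C.

3.1 °C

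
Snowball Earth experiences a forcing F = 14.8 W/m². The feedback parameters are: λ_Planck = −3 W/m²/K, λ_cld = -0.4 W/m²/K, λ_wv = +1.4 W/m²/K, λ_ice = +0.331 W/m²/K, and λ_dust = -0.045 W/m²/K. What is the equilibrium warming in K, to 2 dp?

8.63 K

Net feedback parameter λ = (−3) + (-0.4) + (+1.4) + (+0.331) + (-0.045) = -1.714 W/m²/K.
ΔT = −F/λ = −14.8/(-1.714) = 8.63 K.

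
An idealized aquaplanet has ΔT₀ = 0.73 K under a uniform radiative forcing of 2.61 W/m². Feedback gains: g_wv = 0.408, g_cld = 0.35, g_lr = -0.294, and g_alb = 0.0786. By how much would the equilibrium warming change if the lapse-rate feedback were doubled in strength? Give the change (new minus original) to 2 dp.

Original: g = 0.5426, ΔT = 0.73/(1−0.5426) = 1.5960 K.
With doubled lapse-rate: g' = 0.2486, ΔT' = 0.73/(1−0.2486) = 0.9715 K.
Change = 0.9715 − 1.5960 = -0.62 K.

-0.62 K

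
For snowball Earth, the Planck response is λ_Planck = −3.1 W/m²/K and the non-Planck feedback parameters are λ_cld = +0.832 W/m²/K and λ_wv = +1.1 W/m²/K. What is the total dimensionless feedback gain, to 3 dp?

0.623

Convert to gains: g_cld = 0.832/3.1 = 0.2684; g_wv = 1.1/3.1 = 0.3548.
Total gain g = 0.6232.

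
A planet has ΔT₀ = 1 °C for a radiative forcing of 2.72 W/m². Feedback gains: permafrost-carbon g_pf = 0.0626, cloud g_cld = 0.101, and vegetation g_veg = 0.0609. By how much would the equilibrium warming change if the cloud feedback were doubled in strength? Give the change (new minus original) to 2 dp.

0.19 °C

Original: g = 0.2245, ΔT = 1/(1−0.2245) = 1.2895 °C.
With doubled cloud: g' = 0.3255, ΔT' = 1/(1−0.3255) = 1.4826 °C.
Change = 1.4826 − 1.2895 = 0.19 °C.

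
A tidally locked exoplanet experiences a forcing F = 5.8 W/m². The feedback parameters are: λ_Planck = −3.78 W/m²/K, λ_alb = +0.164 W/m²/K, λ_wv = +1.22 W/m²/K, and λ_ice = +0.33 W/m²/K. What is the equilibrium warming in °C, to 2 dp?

2.81 °C

Net feedback parameter λ = (−3.78) + (+0.164) + (+1.22) + (+0.33) = -2.066 W/m²/K.
ΔT = −F/λ = −5.8/(-2.066) = 2.81 °C.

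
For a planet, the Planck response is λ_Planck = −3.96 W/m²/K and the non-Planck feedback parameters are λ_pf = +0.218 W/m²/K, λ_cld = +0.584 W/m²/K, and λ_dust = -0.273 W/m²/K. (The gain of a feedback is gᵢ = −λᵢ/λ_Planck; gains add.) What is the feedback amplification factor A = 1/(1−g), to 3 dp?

1.154

Convert to gains: g_pf = 0.218/3.96 = 0.05505; g_cld = 0.584/3.96 = 0.1475; g_dust = -0.273/3.96 = -0.06894.
Total gain g = 0.13361.
A = 1/(1 − 0.13361) = 1.154.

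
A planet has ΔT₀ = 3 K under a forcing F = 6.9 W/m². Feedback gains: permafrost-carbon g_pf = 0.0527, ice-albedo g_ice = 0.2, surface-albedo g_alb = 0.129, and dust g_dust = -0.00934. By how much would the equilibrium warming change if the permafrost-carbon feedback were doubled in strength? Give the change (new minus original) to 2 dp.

0.44 K

Original: g = 0.37236, ΔT = 3/(1−0.37236) = 4.7798 K.
With doubled permafrost-carbon: g' = 0.42506, ΔT' = 3/(1−0.42506) = 5.2179 K.
Change = 5.2179 − 4.7798 = 0.44 K.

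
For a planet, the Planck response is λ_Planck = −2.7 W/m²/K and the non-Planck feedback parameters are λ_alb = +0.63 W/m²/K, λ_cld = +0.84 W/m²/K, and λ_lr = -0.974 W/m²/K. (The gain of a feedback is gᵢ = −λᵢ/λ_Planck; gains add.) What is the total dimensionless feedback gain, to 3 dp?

Convert to gains: g_alb = 0.63/2.7 = 0.2333; g_cld = 0.84/2.7 = 0.3111; g_lr = -0.974/2.7 = -0.3607.
Total gain g = 0.1837.

0.184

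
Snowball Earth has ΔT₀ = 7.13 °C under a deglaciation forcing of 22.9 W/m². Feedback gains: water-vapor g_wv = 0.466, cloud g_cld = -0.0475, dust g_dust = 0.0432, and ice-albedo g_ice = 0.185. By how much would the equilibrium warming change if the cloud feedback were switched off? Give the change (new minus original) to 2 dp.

Original: g = 0.6467, ΔT = 7.13/(1−0.6467) = 20.1811 °C.
Without cloud: g' = 0.6942, ΔT' = 7.13/(1−0.6942) = 23.3159 °C.
Change = 23.3159 − 20.1811 = 3.13 °C.

3.13 °C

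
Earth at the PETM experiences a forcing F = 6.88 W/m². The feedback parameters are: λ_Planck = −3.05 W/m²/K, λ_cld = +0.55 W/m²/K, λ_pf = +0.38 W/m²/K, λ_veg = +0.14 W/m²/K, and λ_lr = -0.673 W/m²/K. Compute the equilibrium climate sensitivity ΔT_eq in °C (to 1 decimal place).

Net feedback parameter λ = (−3.05) + (+0.55) + (+0.38) + (+0.14) + (-0.673) = -2.653 W/m²/K.
ΔT = −F/λ = −6.88/(-2.653) = 2.6 °C.

2.6 °C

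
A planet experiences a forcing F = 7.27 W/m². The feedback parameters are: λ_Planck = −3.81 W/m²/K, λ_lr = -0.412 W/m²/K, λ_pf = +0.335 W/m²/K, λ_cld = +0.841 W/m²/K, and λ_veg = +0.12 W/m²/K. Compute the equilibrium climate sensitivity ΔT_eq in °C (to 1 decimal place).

Net feedback parameter λ = (−3.81) + (-0.412) + (+0.335) + (+0.841) + (+0.12) = -2.926 W/m²/K.
ΔT = −F/λ = −7.27/(-2.926) = 2.5 °C.

2.5 °C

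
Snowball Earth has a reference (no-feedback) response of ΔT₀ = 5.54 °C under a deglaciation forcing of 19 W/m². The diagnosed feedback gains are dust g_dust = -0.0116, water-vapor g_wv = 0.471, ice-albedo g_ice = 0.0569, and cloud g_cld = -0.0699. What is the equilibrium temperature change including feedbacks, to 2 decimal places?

Total gain g = -0.0116 + 0.471 + 0.0569 − 0.0699 = 0.4464.
Amplification A = 1/(1 − 0.4464) = 1.806.
ΔT = 5.54 × 1.806 = 10.01 °C.

10.01 °C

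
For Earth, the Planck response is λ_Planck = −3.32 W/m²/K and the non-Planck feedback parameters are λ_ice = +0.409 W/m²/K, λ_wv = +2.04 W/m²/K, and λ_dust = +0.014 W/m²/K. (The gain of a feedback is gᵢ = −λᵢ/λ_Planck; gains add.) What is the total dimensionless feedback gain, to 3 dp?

0.742

Convert to gains: g_ice = 0.409/3.32 = 0.1232; g_wv = 2.04/3.32 = 0.6145; g_dust = 0.014/3.32 = 0.004217.
Total gain g = 0.741917.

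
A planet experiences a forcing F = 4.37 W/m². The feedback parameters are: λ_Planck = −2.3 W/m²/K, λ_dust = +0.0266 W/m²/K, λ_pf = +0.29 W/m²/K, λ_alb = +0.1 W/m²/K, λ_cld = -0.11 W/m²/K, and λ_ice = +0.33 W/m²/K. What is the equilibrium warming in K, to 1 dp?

Net feedback parameter λ = (−2.3) + (+0.0266) + (+0.29) + (+0.1) + (-0.11) + (+0.33) = -1.6634 W/m²/K.
ΔT = −F/λ = −4.37/(-1.6634) = 2.6 K.

2.6 K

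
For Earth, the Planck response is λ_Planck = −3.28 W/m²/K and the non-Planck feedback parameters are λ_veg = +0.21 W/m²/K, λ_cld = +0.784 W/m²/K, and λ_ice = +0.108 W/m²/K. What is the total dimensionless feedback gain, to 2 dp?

Convert to gains: g_veg = 0.21/3.28 = 0.06402; g_cld = 0.784/3.28 = 0.239; g_ice = 0.108/3.28 = 0.03293.
Total gain g = 0.33595.

0.34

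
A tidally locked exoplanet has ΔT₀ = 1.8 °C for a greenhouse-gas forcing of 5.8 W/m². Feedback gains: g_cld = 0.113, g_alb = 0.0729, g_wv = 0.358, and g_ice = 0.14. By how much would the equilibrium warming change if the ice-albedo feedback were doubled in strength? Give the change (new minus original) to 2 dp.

Original: g = 0.6839, ΔT = 1.8/(1−0.6839) = 5.6944 °C.
With doubled ice-albedo: g' = 0.8239, ΔT' = 1.8/(1−0.8239) = 10.2215 °C.
Change = 10.2215 − 5.6944 = 4.53 °C.

4.53 °C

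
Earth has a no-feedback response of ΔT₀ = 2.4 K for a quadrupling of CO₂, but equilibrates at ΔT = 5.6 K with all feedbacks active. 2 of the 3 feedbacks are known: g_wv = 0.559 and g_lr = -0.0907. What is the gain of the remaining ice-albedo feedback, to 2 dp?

0.10

Amplification A = ΔT/ΔT₀ = 5.6/2.4 = 2.333.
Total gain g = 1 − 1/A = 1 − 1/2.333 = 0.5714.
Known gains sum to 0.559 − 0.0907 = 0.4683.
g_ice = 0.5714 − 0.4683 = 0.10.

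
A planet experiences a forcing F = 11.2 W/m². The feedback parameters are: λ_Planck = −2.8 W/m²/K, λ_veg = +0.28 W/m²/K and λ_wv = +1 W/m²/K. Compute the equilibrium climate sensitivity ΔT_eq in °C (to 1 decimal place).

7.4 °C

Net feedback parameter λ = (−2.8) + (+0.28) + (+1) = -1.52 W/m²/K.
ΔT = −F/λ = −11.2/(-1.52) = 7.4 °C.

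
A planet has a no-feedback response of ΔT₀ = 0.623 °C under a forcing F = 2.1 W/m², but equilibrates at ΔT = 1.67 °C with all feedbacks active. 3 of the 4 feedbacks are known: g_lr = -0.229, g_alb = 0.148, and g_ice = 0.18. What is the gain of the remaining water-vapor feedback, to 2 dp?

Amplification A = ΔT/ΔT₀ = 1.67/0.623 = 2.681.
Total gain g = 1 − 1/A = 1 − 1/2.681 = 0.627.
Known gains sum to -0.229 + 0.148 + 0.18 = 0.099.
g_wv = 0.627 − 0.099 = 0.53.

0.53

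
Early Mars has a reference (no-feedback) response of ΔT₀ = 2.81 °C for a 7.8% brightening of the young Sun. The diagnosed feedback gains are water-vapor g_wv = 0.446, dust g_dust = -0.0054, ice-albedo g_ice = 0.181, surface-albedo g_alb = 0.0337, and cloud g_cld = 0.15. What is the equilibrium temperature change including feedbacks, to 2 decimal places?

Total gain g = 0.446 − 0.0054 + 0.181 + 0.0337 + 0.15 = 0.8053.
Amplification A = 1/(1 − 0.8053) = 5.136.
ΔT = 2.81 × 5.136 = 14.43 °C.

14.43 °C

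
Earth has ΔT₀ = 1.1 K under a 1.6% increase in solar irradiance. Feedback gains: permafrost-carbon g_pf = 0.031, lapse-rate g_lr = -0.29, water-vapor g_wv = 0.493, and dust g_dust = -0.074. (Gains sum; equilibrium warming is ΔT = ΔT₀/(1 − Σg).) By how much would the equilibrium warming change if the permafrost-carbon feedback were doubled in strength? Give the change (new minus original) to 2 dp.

Original: g = 0.16, ΔT = 1.1/(1−0.16) = 1.3095 K.
With doubled permafrost-carbon: g' = 0.191, ΔT' = 1.1/(1−0.191) = 1.3597 K.
Change = 1.3597 − 1.3095 = 0.05 K.

0.05 K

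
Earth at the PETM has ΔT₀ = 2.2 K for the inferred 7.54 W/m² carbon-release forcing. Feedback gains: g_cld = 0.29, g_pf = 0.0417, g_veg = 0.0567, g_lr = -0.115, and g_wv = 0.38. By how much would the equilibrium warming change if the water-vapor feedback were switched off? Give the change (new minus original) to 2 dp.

-3.32 K

Original: g = 0.6534, ΔT = 2.2/(1−0.6534) = 6.3474 K.
Without water-vapor: g' = 0.2734, ΔT' = 2.2/(1−0.2734) = 3.0278 K.
Change = 3.0278 − 6.3474 = -3.32 K.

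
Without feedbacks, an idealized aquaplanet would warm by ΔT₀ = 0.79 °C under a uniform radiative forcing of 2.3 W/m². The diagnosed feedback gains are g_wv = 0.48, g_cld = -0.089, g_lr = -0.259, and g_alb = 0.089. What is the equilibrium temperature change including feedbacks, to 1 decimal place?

Total gain g = 0.48 − 0.089 − 0.259 + 0.089 = 0.221.
Amplification A = 1/(1 − 0.221) = 1.284.
ΔT = 0.79 × 1.284 = 1.0 °C.

1.0 °C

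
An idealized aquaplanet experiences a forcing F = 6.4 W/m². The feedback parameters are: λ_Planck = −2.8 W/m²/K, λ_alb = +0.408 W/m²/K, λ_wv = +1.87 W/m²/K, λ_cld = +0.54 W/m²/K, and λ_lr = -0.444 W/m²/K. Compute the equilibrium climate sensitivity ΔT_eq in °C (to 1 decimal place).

15.0 °C

Net feedback parameter λ = (−2.8) + (+0.408) + (+1.87) + (+0.54) + (-0.444) = -0.426 W/m²/K.
ΔT = −F/λ = −6.4/(-0.426) = 15.0 °C.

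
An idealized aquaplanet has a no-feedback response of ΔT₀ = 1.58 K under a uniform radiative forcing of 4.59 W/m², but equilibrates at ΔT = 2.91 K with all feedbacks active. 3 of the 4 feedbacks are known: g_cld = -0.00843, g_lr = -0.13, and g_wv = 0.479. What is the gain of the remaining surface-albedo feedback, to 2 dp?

0.12

Amplification A = ΔT/ΔT₀ = 2.91/1.58 = 1.842.
Total gain g = 1 − 1/A = 1 − 1/1.842 = 0.4571.
Known gains sum to -0.00843 − 0.13 + 0.479 = 0.34057.
g_alb = 0.4571 − 0.34057 = 0.12.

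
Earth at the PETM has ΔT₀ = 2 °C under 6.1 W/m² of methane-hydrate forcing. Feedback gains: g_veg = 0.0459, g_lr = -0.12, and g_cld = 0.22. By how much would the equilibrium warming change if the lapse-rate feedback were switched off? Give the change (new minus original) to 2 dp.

Original: g = 0.1459, ΔT = 2/(1−0.1459) = 2.3416 °C.
Without lapse-rate: g' = 0.2659, ΔT' = 2/(1−0.2659) = 2.7244 °C.
Change = 2.7244 − 2.3416 = 0.38 °C.

0.38 °C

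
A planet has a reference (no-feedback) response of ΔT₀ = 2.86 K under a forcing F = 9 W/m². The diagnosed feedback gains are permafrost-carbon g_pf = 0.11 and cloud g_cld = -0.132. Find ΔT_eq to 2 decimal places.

Total gain g = 0.11 − 0.132 = -0.022.
Amplification A = 1/(1 + 0.022) = 0.9785.
ΔT = 2.86 × 0.9785 = 2.80 K.

2.80 K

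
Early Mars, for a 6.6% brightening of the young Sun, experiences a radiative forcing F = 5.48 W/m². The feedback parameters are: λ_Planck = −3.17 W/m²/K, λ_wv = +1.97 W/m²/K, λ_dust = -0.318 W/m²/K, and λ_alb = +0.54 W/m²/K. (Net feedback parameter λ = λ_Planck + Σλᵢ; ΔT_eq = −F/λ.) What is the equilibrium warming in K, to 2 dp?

Net feedback parameter λ = (−3.17) + (+1.97) + (-0.318) + (+0.54) = -0.978 W/m²/K.
ΔT = −F/λ = −5.48/(-0.978) = 5.60 K.

5.60 K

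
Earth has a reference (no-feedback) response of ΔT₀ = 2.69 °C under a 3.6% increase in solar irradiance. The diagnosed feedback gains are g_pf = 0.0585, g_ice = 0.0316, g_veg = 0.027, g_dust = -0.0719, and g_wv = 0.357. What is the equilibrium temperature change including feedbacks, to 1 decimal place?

4.5 °C

Total gain g = 0.0585 + 0.0316 + 0.027 − 0.0719 + 0.357 = 0.4022.
Amplification A = 1/(1 − 0.4022) = 1.673.
ΔT = 2.69 × 1.673 = 4.5 °C.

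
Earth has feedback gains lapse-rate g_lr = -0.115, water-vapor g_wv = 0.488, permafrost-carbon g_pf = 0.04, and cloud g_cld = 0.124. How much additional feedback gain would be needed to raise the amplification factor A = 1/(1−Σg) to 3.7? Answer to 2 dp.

Current total gain = 0.537.
Target gain for A = 3.7: g* = 1 − 1/3.7 = 0.7297.
Additional gain needed = 0.7297 − 0.537 = 0.19.

0.19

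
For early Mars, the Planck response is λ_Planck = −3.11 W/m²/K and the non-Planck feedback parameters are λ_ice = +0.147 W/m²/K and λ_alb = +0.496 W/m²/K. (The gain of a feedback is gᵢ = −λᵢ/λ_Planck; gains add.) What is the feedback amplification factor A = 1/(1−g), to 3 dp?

Convert to gains: g_ice = 0.147/3.11 = 0.04727; g_alb = 0.496/3.11 = 0.1595.
Total gain g = 0.20677.
A = 1/(1 − 0.20677) = 1.261.

1.261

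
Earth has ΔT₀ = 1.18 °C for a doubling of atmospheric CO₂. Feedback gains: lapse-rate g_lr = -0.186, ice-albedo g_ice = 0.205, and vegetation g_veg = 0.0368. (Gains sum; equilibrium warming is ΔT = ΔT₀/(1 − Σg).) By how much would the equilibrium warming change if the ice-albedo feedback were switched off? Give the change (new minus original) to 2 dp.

Original: g = 0.0558, ΔT = 1.18/(1−0.0558) = 1.2497 °C.
Without ice-albedo: g' = -0.1492, ΔT' = 1.18/(1+0.1492) = 1.0268 °C.
Change = 1.0268 − 1.2497 = -0.22 °C.

-0.22 °C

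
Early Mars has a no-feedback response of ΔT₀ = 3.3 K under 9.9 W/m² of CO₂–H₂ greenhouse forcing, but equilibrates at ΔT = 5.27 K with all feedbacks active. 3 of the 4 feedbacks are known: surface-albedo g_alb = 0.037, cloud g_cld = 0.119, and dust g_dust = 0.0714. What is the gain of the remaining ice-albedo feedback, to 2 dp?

Amplification A = ΔT/ΔT₀ = 5.27/3.3 = 1.597.
Total gain g = 1 − 1/A = 1 − 1/1.597 = 0.3738.
Known gains sum to 0.037 + 0.119 + 0.0714 = 0.2274.
g_ice = 0.3738 − 0.2274 = 0.15.

0.15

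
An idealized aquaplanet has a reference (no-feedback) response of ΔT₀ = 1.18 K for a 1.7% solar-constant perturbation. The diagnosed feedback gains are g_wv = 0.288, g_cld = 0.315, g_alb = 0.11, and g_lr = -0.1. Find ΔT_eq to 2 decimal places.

3.05 K

Total gain g = 0.288 + 0.315 + 0.11 − 0.1 = 0.613.
Amplification A = 1/(1 − 0.613) = 2.584.
ΔT = 1.18 × 2.584 = 3.05 K.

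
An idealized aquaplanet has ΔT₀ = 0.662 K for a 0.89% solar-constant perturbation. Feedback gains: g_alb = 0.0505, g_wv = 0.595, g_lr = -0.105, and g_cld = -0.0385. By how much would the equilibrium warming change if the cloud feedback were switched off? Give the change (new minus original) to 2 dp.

Original: g = 0.502, ΔT = 0.662/(1−0.502) = 1.3293 K.
Without cloud: g' = 0.5405, ΔT' = 0.662/(1−0.5405) = 1.4407 K.
Change = 1.4407 − 1.3293 = 0.11 K.

0.11 K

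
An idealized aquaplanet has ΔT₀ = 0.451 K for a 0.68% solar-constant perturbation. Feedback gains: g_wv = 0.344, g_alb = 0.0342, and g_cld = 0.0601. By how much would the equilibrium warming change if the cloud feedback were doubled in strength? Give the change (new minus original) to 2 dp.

0.10 K

Original: g = 0.4383, ΔT = 0.451/(1−0.4383) = 0.8029 K.
With doubled cloud: g' = 0.4984, ΔT' = 0.451/(1−0.4984) = 0.8991 K.
Change = 0.8991 − 0.8029 = 0.10 K.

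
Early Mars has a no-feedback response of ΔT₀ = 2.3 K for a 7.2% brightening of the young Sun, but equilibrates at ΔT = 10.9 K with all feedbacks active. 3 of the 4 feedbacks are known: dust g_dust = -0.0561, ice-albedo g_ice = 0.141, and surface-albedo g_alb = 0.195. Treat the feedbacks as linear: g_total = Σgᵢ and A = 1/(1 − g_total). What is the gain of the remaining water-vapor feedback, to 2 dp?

0.51

Amplification A = ΔT/ΔT₀ = 10.9/2.3 = 4.739.
Total gain g = 1 − 1/A = 1 − 1/4.739 = 0.789.
Known gains sum to -0.0561 + 0.141 + 0.195 = 0.2799.
g_wv = 0.789 − 0.2799 = 0.51.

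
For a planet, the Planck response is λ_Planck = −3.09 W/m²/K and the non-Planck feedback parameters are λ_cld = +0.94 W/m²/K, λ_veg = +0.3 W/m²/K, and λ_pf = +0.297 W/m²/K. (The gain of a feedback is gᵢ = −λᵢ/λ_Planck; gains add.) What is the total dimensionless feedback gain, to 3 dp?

Convert to gains: g_cld = 0.94/3.09 = 0.3042; g_veg = 0.3/3.09 = 0.09709; g_pf = 0.297/3.09 = 0.09612.
Total gain g = 0.49741.

0.497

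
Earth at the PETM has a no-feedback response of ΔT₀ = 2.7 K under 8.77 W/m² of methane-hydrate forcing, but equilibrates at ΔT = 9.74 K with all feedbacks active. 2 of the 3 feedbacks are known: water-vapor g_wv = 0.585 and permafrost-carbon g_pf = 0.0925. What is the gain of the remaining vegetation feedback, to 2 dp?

Amplification A = ΔT/ΔT₀ = 9.74/2.7 = 3.607.
Total gain g = 1 − 1/A = 1 − 1/3.607 = 0.7228.
Known gains sum to 0.585 + 0.0925 = 0.6775.
g_veg = 0.7228 − 0.6775 = 0.05.

0.05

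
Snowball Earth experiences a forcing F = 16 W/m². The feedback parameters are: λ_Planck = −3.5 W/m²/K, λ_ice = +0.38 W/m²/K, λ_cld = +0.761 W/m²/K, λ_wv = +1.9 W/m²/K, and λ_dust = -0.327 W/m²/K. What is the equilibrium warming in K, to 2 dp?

Net feedback parameter λ = (−3.5) + (+0.38) + (+0.761) + (+1.9) + (-0.327) = -0.786 W/m²/K.
ΔT = −F/λ = −16/(-0.786) = 20.36 K.

20.36 K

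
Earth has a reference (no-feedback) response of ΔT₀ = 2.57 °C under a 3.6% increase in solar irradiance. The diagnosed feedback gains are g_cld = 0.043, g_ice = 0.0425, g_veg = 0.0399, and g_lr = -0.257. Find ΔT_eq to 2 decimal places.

Total gain g = 0.043 + 0.0425 + 0.0399 − 0.257 = -0.1316.
Amplification A = 1/(1 + 0.1316) = 0.8837.
ΔT = 2.57 × 0.8837 = 2.27 °C.

2.27 °C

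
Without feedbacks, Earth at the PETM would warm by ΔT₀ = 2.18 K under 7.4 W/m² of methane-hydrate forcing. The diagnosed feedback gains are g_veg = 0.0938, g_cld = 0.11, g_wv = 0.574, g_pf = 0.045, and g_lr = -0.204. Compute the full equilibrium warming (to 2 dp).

5.72 K

Total gain g = 0.0938 + 0.11 + 0.574 + 0.045 − 0.204 = 0.6188.
Amplification A = 1/(1 − 0.6188) = 2.623.
ΔT = 2.18 × 2.623 = 5.72 K.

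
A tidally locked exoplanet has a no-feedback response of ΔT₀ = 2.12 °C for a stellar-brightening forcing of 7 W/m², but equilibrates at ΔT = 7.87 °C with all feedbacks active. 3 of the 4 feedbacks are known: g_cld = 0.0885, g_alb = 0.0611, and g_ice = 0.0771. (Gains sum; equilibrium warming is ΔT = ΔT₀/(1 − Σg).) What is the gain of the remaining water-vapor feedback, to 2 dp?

Amplification A = ΔT/ΔT₀ = 7.87/2.12 = 3.712.
Total gain g = 1 − 1/A = 1 − 1/3.712 = 0.7306.
Known gains sum to 0.0885 + 0.0611 + 0.0771 = 0.2267.
g_wv = 0.7306 − 0.2267 = 0.50.

0.50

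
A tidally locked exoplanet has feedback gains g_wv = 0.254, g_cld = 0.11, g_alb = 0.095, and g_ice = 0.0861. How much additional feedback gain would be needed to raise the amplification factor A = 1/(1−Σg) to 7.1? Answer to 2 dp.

Current total gain = 0.5451.
Target gain for A = 7.1: g* = 1 − 1/7.1 = 0.8592.
Additional gain needed = 0.8592 − 0.5451 = 0.31.

0.31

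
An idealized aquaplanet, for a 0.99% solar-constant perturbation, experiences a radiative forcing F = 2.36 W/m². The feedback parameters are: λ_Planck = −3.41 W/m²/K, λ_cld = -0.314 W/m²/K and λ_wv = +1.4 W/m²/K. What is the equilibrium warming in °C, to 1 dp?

1.0 °C

Net feedback parameter λ = (−3.41) + (-0.314) + (+1.4) = -2.324 W/m²/K.
ΔT = −F/λ = −2.36/(-2.324) = 1.0 °C.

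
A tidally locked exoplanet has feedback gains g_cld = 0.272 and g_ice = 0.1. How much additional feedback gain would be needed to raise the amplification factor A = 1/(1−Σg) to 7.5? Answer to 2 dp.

0.49

Current total gain = 0.372.
Target gain for A = 7.5: g* = 1 − 1/7.5 = 0.8667.
Additional gain needed = 0.8667 − 0.372 = 0.49.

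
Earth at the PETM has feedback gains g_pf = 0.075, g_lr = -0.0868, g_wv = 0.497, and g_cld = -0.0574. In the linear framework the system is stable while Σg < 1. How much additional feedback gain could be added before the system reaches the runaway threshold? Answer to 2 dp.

Current total gain = 0.075 − 0.0868 + 0.497 − 0.0574 = 0.4278.
Margin to runaway = 1 − 0.4278 = 0.57.

0.57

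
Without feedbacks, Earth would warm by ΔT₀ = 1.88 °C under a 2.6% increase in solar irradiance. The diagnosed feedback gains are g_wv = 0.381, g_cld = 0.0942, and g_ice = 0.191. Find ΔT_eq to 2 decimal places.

Total gain g = 0.381 + 0.0942 + 0.191 = 0.6662.
Amplification A = 1/(1 − 0.6662) = 2.996.
ΔT = 1.88 × 2.996 = 5.63 °C.

5.63 °C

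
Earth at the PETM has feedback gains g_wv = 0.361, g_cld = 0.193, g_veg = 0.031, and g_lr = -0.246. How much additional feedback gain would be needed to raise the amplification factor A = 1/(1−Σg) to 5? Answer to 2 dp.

Current total gain = 0.339.
Target gain for A = 5: g* = 1 − 1/5 = 0.8.
Additional gain needed = 0.8 − 0.339 = 0.46.

0.46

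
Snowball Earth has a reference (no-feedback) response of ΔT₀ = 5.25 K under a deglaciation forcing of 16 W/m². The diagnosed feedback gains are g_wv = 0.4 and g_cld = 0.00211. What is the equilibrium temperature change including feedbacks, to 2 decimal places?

Total gain g = 0.4 + 0.00211 = 0.40211.
Amplification A = 1/(1 − 0.40211) = 1.673.
ΔT = 5.25 × 1.673 = 8.78 K.

8.78 K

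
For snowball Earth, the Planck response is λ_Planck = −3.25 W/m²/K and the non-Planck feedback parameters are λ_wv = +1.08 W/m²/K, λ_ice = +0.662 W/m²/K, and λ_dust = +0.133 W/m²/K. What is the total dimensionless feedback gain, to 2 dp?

Convert to gains: g_wv = 1.08/3.25 = 0.3323; g_ice = 0.662/3.25 = 0.2037; g_dust = 0.133/3.25 = 0.04092.
Total gain g = 0.57692.

0.58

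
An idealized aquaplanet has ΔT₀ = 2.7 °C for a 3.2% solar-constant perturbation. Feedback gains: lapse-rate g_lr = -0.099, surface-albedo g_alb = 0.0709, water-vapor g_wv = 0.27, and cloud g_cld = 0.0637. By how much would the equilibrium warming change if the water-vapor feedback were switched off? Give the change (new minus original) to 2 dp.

Original: g = 0.3056, ΔT = 2.7/(1−0.3056) = 3.8882 °C.
Without water-vapor: g' = 0.0356, ΔT' = 2.7/(1−0.0356) = 2.7997 °C.
Change = 2.7997 − 3.8882 = -1.09 °C.

-1.09 °C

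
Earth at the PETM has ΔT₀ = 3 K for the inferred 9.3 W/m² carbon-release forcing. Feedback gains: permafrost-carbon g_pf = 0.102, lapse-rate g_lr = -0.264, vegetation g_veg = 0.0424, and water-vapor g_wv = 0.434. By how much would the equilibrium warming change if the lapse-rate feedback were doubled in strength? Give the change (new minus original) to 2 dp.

-1.22 K

Original: g = 0.3144, ΔT = 3/(1−0.3144) = 4.3757 K.
With doubled lapse-rate: g' = 0.0504, ΔT' = 3/(1−0.0504) = 3.1592 K.
Change = 3.1592 − 4.3757 = -1.22 K.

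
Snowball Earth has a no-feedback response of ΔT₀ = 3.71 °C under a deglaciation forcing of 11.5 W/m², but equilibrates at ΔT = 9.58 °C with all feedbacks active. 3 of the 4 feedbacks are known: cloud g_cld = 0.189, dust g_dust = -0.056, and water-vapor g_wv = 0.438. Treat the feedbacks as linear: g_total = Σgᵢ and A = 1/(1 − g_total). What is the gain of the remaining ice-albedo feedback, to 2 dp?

Amplification A = ΔT/ΔT₀ = 9.58/3.71 = 2.582.
Total gain g = 1 − 1/A = 1 − 1/2.582 = 0.6127.
Known gains sum to 0.189 − 0.056 + 0.438 = 0.571.
g_ice = 0.6127 − 0.571 = 0.04.

0.04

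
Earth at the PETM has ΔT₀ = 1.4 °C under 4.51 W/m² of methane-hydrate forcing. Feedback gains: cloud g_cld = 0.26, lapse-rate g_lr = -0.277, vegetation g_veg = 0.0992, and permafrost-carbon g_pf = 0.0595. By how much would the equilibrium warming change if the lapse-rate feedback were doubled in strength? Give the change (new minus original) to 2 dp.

-0.40 °C

Original: g = 0.1417, ΔT = 1.4/(1−0.1417) = 1.6311 °C.
With doubled lapse-rate: g' = -0.1353, ΔT' = 1.4/(1+0.1353) = 1.2332 °C.
Change = 1.2332 − 1.6311 = -0.40 °C.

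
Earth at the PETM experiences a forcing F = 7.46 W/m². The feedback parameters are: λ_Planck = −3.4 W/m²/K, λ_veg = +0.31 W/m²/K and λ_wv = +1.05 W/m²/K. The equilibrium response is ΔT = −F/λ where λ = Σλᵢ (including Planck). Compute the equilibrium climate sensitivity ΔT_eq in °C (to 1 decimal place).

3.7 °C

Net feedback parameter λ = (−3.4) + (+0.31) + (+1.05) = -2.04 W/m²/K.
ΔT = −F/λ = −7.46/(-2.04) = 3.7 °C.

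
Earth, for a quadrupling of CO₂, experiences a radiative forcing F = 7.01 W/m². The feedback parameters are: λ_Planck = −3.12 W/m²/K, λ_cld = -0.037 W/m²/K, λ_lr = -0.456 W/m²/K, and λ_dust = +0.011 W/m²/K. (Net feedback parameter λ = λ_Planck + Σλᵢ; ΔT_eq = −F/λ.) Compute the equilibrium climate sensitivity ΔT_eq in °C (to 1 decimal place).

Net feedback parameter λ = (−3.12) + (-0.037) + (-0.456) + (+0.011) = -3.602 W/m²/K.
ΔT = −F/λ = −7.01/(-3.602) = 1.9 °C.

1.9 °C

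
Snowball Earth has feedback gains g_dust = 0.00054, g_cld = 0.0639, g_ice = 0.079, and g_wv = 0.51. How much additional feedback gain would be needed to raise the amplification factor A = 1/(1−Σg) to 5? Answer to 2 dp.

Current total gain = 0.65344.
Target gain for A = 5: g* = 1 − 1/5 = 0.8.
Additional gain needed = 0.8 − 0.65344 = 0.15.

0.15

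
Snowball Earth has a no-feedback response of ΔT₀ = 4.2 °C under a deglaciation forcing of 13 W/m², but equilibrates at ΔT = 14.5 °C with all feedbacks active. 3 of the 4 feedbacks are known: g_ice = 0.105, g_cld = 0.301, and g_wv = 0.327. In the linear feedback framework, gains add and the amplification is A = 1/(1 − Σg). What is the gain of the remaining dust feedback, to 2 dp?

-0.02

Amplification A = ΔT/ΔT₀ = 14.5/4.2 = 3.452.
Total gain g = 1 − 1/A = 1 − 1/3.452 = 0.7103.
Known gains sum to 0.105 + 0.301 + 0.327 = 0.733.
g_dust = 0.7103 − 0.733 = -0.02.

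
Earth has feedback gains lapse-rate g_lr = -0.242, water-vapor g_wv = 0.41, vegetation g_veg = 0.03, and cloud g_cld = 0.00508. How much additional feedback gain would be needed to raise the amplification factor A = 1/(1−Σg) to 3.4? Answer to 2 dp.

Current total gain = 0.20308.
Target gain for A = 3.4: g* = 1 − 1/3.4 = 0.7059.
Additional gain needed = 0.7059 − 0.20308 = 0.50.

0.50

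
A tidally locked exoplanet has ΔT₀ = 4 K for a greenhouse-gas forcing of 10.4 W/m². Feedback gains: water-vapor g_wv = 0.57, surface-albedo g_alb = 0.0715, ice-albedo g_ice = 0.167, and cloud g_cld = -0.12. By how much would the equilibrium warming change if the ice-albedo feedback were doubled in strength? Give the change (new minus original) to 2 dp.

Original: g = 0.6885, ΔT = 4/(1−0.6885) = 12.8411 K.
With doubled ice-albedo: g' = 0.8555, ΔT' = 4/(1−0.8555) = 27.6817 K.
Change = 27.6817 − 12.8411 = 14.84 K.

14.84 K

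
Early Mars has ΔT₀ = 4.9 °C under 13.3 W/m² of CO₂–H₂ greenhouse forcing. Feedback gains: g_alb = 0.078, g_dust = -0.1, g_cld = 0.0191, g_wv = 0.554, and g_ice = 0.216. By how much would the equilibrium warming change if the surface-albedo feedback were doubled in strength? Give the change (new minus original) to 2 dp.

Original: g = 0.7671, ΔT = 4.9/(1−0.7671) = 21.0391 °C.
With doubled surface-albedo: g' = 0.8451, ΔT' = 4.9/(1−0.8451) = 31.6333 °C.
Change = 31.6333 − 21.0391 = 10.59 °C.

10.59 °C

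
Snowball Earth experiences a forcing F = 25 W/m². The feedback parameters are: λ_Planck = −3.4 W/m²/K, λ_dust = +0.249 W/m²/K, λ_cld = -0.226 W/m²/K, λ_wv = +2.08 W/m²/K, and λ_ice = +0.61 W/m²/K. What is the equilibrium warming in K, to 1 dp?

36.4 K

Net feedback parameter λ = (−3.4) + (+0.249) + (-0.226) + (+2.08) + (+0.61) = -0.687 W/m²/K.
ΔT = −F/λ = −25/(-0.687) = 36.4 K.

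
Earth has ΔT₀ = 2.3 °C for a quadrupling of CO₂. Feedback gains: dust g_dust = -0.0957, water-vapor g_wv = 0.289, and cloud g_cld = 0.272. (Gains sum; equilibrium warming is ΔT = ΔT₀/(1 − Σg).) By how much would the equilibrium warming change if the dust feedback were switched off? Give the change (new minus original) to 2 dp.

Original: g = 0.4653, ΔT = 2.3/(1−0.4653) = 4.3015 °C.
Without dust: g' = 0.561, ΔT' = 2.3/(1−0.561) = 5.2392 °C.
Change = 5.2392 − 4.3015 = 0.94 °C.

0.94 °C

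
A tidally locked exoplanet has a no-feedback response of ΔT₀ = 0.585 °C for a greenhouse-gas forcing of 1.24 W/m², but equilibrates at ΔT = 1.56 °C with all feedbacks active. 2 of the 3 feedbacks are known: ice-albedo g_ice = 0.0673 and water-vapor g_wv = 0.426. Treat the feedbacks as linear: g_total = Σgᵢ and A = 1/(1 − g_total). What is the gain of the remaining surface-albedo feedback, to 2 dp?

0.13

Amplification A = ΔT/ΔT₀ = 1.56/0.585 = 2.667.
Total gain g = 1 − 1/A = 1 − 1/2.667 = 0.625.
Known gains sum to 0.0673 + 0.426 = 0.4933.
g_alb = 0.625 − 0.4933 = 0.13.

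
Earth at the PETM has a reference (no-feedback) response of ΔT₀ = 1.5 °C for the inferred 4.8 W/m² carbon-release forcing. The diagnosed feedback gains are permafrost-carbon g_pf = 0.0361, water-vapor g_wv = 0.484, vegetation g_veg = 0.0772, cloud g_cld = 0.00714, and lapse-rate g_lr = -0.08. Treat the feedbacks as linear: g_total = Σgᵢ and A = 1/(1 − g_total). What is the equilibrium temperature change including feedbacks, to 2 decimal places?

3.15 °C

Total gain g = 0.0361 + 0.484 + 0.0772 + 0.00714 − 0.08 = 0.52444.
Amplification A = 1/(1 − 0.52444) = 2.103.
ΔT = 1.5 × 2.103 = 3.15 °C.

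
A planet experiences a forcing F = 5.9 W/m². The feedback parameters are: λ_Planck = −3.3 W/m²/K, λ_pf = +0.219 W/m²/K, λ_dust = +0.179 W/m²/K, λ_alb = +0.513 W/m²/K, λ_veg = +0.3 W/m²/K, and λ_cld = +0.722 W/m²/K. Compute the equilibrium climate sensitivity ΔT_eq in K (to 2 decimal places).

4.32 K

Net feedback parameter λ = (−3.3) + (+0.219) + (+0.179) + (+0.513) + (+0.3) + (+0.722) = -1.367 W/m²/K.
ΔT = −F/λ = −5.9/(-1.367) = 4.32 K.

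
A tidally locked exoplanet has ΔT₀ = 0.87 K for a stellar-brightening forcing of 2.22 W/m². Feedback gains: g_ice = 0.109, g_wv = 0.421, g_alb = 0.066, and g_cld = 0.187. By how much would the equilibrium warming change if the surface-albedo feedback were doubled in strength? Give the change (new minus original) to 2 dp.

1.75 K

Original: g = 0.783, ΔT = 0.87/(1−0.783) = 4.0092 K.
With doubled surface-albedo: g' = 0.849, ΔT' = 0.87/(1−0.849) = 5.7616 K.
Change = 5.7616 − 4.0092 = 1.75 K.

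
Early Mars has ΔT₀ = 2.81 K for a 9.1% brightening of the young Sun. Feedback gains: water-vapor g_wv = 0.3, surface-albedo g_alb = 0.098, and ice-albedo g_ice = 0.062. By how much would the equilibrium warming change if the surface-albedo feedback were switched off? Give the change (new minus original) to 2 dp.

-0.80 K

Original: g = 0.46, ΔT = 2.81/(1−0.46) = 5.2037 K.
Without surface-albedo: g' = 0.362, ΔT' = 2.81/(1−0.362) = 4.4044 K.
Change = 4.4044 − 5.2037 = -0.80 K.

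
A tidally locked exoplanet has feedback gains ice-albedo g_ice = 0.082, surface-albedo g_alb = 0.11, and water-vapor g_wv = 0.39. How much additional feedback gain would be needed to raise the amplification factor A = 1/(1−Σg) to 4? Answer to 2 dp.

0.17

Current total gain = 0.582.
Target gain for A = 4: g* = 1 − 1/4 = 0.75.
Additional gain needed = 0.75 − 0.582 = 0.17.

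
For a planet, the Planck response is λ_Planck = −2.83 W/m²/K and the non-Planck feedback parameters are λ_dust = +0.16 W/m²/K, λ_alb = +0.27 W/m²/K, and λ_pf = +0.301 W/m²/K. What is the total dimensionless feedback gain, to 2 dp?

0.26

Convert to gains: g_dust = 0.16/2.83 = 0.05654; g_alb = 0.27/2.83 = 0.09541; g_pf = 0.301/2.83 = 0.1064.
Total gain g = 0.25835.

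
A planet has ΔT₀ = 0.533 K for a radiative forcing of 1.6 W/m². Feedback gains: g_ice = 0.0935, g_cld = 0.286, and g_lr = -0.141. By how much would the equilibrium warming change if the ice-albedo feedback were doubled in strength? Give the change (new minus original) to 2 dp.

0.10 K

Original: g = 0.2385, ΔT = 0.533/(1−0.2385) = 0.6999 K.
With doubled ice-albedo: g' = 0.332, ΔT' = 0.533/(1−0.332) = 0.7979 K.
Change = 0.7979 − 0.6999 = 0.10 K.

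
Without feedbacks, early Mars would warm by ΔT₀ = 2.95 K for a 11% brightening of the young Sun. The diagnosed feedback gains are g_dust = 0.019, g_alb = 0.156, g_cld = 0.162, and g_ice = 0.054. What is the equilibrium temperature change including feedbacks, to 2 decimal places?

4.84 K

Total gain g = 0.019 + 0.156 + 0.162 + 0.054 = 0.391.
Amplification A = 1/(1 − 0.391) = 1.642.
ΔT = 2.95 × 1.642 = 4.84 K.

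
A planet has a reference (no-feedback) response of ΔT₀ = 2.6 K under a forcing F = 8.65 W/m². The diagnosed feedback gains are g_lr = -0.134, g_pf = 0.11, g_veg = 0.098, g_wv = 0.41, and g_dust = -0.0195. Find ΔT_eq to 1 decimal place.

4.9 K

Total gain g = -0.134 + 0.11 + 0.098 + 0.41 − 0.0195 = 0.4645.
Amplification A = 1/(1 − 0.4645) = 1.867.
ΔT = 2.6 × 1.867 = 4.9 K.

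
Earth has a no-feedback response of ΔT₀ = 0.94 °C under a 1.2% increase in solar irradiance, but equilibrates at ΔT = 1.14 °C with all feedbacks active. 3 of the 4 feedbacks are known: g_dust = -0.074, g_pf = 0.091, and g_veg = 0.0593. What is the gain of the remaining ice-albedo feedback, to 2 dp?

0.10

Amplification A = ΔT/ΔT₀ = 1.14/0.94 = 1.213.
Total gain g = 1 − 1/A = 1 − 1/1.213 = 0.1756.
Known gains sum to -0.074 + 0.091 + 0.0593 = 0.0763.
g_ice = 0.1756 − 0.0763 = 0.10.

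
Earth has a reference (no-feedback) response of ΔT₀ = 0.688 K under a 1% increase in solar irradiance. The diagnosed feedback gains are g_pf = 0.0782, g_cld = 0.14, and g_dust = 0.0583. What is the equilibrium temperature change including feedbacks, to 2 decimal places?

Total gain g = 0.0782 + 0.14 + 0.0583 = 0.2765.
Amplification A = 1/(1 − 0.2765) = 1.382.
ΔT = 0.688 × 1.382 = 0.95 K.

0.95 K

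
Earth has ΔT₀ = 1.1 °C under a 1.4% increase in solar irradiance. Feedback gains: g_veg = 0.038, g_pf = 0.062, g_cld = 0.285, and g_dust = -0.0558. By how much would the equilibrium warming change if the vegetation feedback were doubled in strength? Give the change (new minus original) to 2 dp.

0.10 °C

Original: g = 0.3292, ΔT = 1.1/(1−0.3292) = 1.6398 °C.
With doubled vegetation: g' = 0.3672, ΔT' = 1.1/(1−0.3672) = 1.7383 °C.
Change = 1.7383 − 1.6398 = 0.10 °C.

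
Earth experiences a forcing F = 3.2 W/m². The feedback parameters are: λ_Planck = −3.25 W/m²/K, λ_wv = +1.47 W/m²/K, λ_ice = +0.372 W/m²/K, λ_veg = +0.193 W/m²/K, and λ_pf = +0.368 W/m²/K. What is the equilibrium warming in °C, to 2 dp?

Net feedback parameter λ = (−3.25) + (+1.47) + (+0.372) + (+0.193) + (+0.368) = -0.847 W/m²/K.
ΔT = −F/λ = −3.2/(-0.847) = 3.78 °C.

3.78 °C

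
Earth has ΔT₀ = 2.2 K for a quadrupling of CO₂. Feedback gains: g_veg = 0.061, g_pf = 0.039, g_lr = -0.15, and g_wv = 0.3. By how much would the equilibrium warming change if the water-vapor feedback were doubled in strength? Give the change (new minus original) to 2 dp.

1.96 K

Original: g = 0.25, ΔT = 2.2/(1−0.25) = 2.9333 K.
With doubled water-vapor: g' = 0.55, ΔT' = 2.2/(1−0.55) = 4.8889 K.
Change = 4.8889 − 2.9333 = 1.96 K.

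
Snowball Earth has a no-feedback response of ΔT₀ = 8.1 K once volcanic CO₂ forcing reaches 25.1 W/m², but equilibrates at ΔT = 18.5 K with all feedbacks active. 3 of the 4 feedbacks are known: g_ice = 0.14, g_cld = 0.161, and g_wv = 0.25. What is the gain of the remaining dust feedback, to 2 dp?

0.01

Amplification A = ΔT/ΔT₀ = 18.5/8.1 = 2.284.
Total gain g = 1 − 1/A = 1 − 1/2.284 = 0.5622.
Known gains sum to 0.14 + 0.161 + 0.25 = 0.551.
g_dust = 0.5622 − 0.551 = 0.01.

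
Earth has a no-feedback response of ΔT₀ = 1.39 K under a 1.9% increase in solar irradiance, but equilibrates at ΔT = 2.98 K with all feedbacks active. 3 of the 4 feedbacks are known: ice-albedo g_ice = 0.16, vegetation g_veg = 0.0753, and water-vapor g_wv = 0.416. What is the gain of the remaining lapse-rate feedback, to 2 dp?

Amplification A = ΔT/ΔT₀ = 2.98/1.39 = 2.144.
Total gain g = 1 − 1/A = 1 − 1/2.144 = 0.5336.
Known gains sum to 0.16 + 0.0753 + 0.416 = 0.6513.
g_lr = 0.5336 − 0.6513 = -0.12.

-0.12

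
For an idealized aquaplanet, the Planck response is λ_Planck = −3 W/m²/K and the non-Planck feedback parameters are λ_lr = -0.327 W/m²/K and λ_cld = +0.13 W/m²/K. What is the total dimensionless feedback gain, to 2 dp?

-0.07

Convert to gains: g_lr = -0.327/3 = -0.109; g_cld = 0.13/3 = 0.04333.
Total gain g = -0.06567.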